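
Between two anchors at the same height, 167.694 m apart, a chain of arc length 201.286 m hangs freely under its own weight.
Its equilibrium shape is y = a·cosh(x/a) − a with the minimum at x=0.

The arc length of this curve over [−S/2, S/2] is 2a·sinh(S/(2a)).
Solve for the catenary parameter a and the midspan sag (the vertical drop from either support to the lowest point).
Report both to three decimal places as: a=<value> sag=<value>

seed: a₀ = √(S³/(24(L−S))) = √(167.694³/(24·33.592)) = 76.480855
iter 1: u=1.096314  f(a)=+2.077e+00  f'(a)=-9.887e-01  a ← 76.480855 − (+2.077e+00/-9.887e-01) = 78.582152
iter 2: u=1.066998  f(a)=+8.869e-02  f'(a)=-9.059e-01  a ← 78.582152 − (+8.869e-02/-9.059e-01) = 78.680063
iter 3: u=1.065670  f(a)=+1.776e-04  f'(a)=-9.022e-01  a ← 78.680063 − (+1.776e-04/-9.022e-01) = 78.680260
iter 4: u=1.065668  f(a)=+7.157e-10  f'(a)=-9.022e-01  a ← 78.680260 − (+7.157e-10/-9.022e-01) = 78.680260
iter 5: u=1.065668  f(a)=+0.000e+00  f'(a)=-9.022e-01  a ← 78.680260 − (+0.000e+00/-9.022e-01) = 78.680260
converged: |Δa| < 1e-12 after 5 iterations
sag = a·(cosh(S/(2a)) − 1) = 78.680260·(cosh(1.065668) − 1) = 49.067917
T_max/T_min = cosh(S/(2a)) = 1.623637

a=78.680 sag=49.068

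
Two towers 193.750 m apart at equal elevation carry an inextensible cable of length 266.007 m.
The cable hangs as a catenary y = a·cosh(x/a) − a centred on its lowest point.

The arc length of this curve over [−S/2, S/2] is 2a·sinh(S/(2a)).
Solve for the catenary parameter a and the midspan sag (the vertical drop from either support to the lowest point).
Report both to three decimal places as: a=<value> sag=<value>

a=68.112 sag=81.317

seed: a₀ = √(S³/(24(L−S))) = √(193.750³/(24·72.257)) = 64.761512
iter 1: u=1.495873  f(a)=+8.529e+00  f'(a)=-2.772e+00  a ← 64.761512 − (+8.529e+00/-2.772e+00) = 67.837764
iter 2: u=1.428039  f(a)=+6.453e-01  f'(a)=-2.367e+00  a ← 67.837764 − (+6.453e-01/-2.367e+00) = 68.110363
iter 3: u=1.422324  f(a)=+4.363e-03  f'(a)=-2.335e+00  a ← 68.110363 − (+4.363e-03/-2.335e+00) = 68.112232
iter 4: u=1.422285  f(a)=+2.025e-07  f'(a)=-2.335e+00  a ← 68.112232 − (+2.025e-07/-2.335e+00) = 68.112232
iter 5: u=1.422285  f(a)=+0.000e+00  f'(a)=-2.335e+00  a ← 68.112232 − (+0.000e+00/-2.335e+00) = 68.112232
converged: |Δa| < 1e-12 after 5 iterations
sag = a·(cosh(S/(2a)) − 1) = 68.112232·(cosh(1.422285) − 1) = 81.317374
T_max/T_min = cosh(S/(2a)) = 2.193873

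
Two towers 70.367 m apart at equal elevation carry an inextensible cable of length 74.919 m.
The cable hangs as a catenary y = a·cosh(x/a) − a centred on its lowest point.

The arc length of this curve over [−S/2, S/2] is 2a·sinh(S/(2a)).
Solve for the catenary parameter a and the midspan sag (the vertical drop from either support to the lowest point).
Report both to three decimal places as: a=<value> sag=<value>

seed: a₀ = √(S³/(24(L−S))) = √(70.367³/(24·4.552)) = 56.473773
iter 1: u=0.623006  f(a)=+8.916e-02  f'(a)=-1.676e-01  a ← 56.473773 − (+8.916e-02/-1.676e-01) = 57.005911
iter 2: u=0.617190  f(a)=+1.276e-03  f'(a)=-1.628e-01  a ← 57.005911 − (+1.276e-03/-1.628e-01) = 57.013748
iter 3: u=0.617106  f(a)=+2.697e-07  f'(a)=-1.627e-01  a ← 57.013748 − (+2.697e-07/-1.627e-01) = 57.013750
iter 4: u=0.617106  f(a)=+1.421e-14  f'(a)=-1.627e-01  a ← 57.013750 − (+1.421e-14/-1.627e-01) = 57.013750
converged: |Δa| < 1e-12 after 4 iterations
sag = a·(cosh(S/(2a)) − 1) = 57.013750·(cosh(0.617106) − 1) = 11.204883
T_max/T_min = cosh(S/(2a)) = 1.196529

a=57.014 sag=11.205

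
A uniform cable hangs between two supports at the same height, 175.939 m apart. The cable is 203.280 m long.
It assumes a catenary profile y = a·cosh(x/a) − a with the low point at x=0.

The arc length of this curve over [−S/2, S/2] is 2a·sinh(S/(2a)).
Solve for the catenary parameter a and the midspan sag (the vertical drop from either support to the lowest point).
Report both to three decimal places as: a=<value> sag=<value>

seed: a₀ = √(S³/(24(L−S))) = √(175.939³/(24·27.341)) = 91.102514
iter 1: u=0.965610  f(a)=+1.303e+00  f'(a)=-6.581e-01  a ← 91.102514 − (+1.303e+00/-6.581e-01) = 93.082965
iter 2: u=0.945066  f(a)=+4.371e-02  f'(a)=-6.146e-01  a ← 93.082965 − (+4.371e-02/-6.146e-01) = 93.154084
iter 3: u=0.944344  f(a)=+5.295e-05  f'(a)=-6.131e-01  a ← 93.154084 − (+5.295e-05/-6.131e-01) = 93.154170
iter 4: u=0.944343  f(a)=+7.793e-11  f'(a)=-6.131e-01  a ← 93.154170 − (+7.793e-11/-6.131e-01) = 93.154170
iter 5: u=0.944343  f(a)=-2.842e-14  f'(a)=-6.131e-01  a ← 93.154170 − (-2.842e-14/-6.131e-01) = 93.154170
converged: |Δa| < 1e-12 after 5 iterations
sag = a·(cosh(S/(2a)) − 1) = 93.154170·(cosh(0.944343) − 1) = 44.716744
T_max/T_min = cosh(S/(2a)) = 1.480029

a=93.154 sag=44.717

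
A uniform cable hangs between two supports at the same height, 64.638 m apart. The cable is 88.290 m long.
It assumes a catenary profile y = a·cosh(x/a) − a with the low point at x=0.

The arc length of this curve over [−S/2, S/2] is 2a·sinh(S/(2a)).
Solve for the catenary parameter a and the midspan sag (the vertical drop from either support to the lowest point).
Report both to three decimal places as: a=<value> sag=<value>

seed: a₀ = √(S³/(24(L−S))) = √(64.638³/(24·23.652)) = 21.811840
iter 1: u=1.481718  f(a)=+2.736e+00  f'(a)=-2.684e+00  a ← 21.811840 − (+2.736e+00/-2.684e+00) = 22.831427
iter 2: u=1.415549  f(a)=+2.036e-01  f'(a)=-2.298e+00  a ← 22.831427 − (+2.036e-01/-2.298e+00) = 22.920009
iter 3: u=1.410078  f(a)=+1.327e-03  f'(a)=-2.268e+00  a ← 22.920009 − (+1.327e-03/-2.268e+00) = 22.920594
iter 4: u=1.410042  f(a)=+5.717e-08  f'(a)=-2.268e+00  a ← 22.920594 − (+5.717e-08/-2.268e+00) = 22.920594
iter 5: u=1.410042  f(a)=+1.421e-14  f'(a)=-2.268e+00  a ← 22.920594 − (+1.421e-14/-2.268e+00) = 22.920594
converged: |Δa| < 1e-12 after 5 iterations
sag = a·(cosh(S/(2a)) − 1) = 22.920594·(cosh(1.410042) − 1) = 26.820080
T_max/T_min = cosh(S/(2a)) = 2.170130

a=22.921 sag=26.820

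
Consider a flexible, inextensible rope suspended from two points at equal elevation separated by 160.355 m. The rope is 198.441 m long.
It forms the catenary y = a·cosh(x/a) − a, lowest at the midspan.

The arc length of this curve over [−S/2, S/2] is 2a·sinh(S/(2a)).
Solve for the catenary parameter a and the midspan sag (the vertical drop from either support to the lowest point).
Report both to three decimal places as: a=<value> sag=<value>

seed: a₀ = √(S³/(24(L−S))) = √(160.355³/(24·38.086)) = 67.163830
iter 1: u=1.193760  f(a)=+2.808e+00  f'(a)=-1.304e+00  a ← 67.163830 − (+2.808e+00/-1.304e+00) = 69.316642
iter 2: u=1.156685  f(a)=+1.406e-01  f'(a)=-1.176e+00  a ← 69.316642 − (+1.406e-01/-1.176e+00) = 69.436188
iter 3: u=1.154693  f(a)=+3.941e-04  f'(a)=-1.170e+00  a ← 69.436188 − (+3.941e-04/-1.170e+00) = 69.436525
iter 4: u=1.154688  f(a)=+3.114e-09  f'(a)=-1.170e+00  a ← 69.436525 − (+3.114e-09/-1.170e+00) = 69.436525
iter 5: u=1.154688  f(a)=+0.000e+00  f'(a)=-1.170e+00  a ← 69.436525 − (+0.000e+00/-1.170e+00) = 69.436525
converged: |Δa| < 1e-12 after 5 iterations
sag = a·(cosh(S/(2a)) − 1) = 69.436525·(cosh(1.154688) − 1) = 51.667309
T_max/T_min = cosh(S/(2a)) = 1.744094

a=69.437 sag=51.667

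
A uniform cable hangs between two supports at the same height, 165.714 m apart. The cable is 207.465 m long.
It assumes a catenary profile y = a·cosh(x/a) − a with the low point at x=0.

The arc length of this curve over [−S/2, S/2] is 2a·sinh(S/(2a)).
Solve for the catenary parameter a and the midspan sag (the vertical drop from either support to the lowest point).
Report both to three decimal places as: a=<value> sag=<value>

seed: a₀ = √(S³/(24(L−S))) = √(165.714³/(24·41.751)) = 67.390665
iter 1: u=1.229503  f(a)=+3.272e+00  f'(a)=-1.437e+00  a ← 67.390665 − (+3.272e+00/-1.437e+00) = 69.667767
iter 2: u=1.189316  f(a)=+1.731e-01  f'(a)=-1.288e+00  a ← 69.667767 − (+1.731e-01/-1.288e+00) = 69.802155
iter 3: u=1.187026  f(a)=+5.449e-04  f'(a)=-1.280e+00  a ← 69.802155 − (+5.449e-04/-1.280e+00) = 69.802581
iter 4: u=1.187019  f(a)=+5.434e-09  f'(a)=-1.280e+00  a ← 69.802581 − (+5.434e-09/-1.280e+00) = 69.802581
iter 5: u=1.187019  f(a)=-2.842e-14  f'(a)=-1.280e+00  a ← 69.802581 − (-2.842e-14/-1.280e+00) = 69.802581
converged: |Δa| < 1e-12 after 5 iterations
sag = a·(cosh(S/(2a)) − 1) = 69.802581·(cosh(1.187019) − 1) = 55.228743
T_max/T_min = cosh(S/(2a)) = 1.791213

a=69.803 sag=55.229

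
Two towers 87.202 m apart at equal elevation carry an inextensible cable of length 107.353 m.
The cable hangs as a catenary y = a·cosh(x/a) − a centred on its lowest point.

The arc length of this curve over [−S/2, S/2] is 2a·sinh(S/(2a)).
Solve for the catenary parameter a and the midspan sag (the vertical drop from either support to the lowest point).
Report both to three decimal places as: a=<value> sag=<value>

a=38.249 sag=27.661

seed: a₀ = √(S³/(24(L−S))) = √(87.202³/(24·20.151)) = 37.028468
iter 1: u=1.177499  f(a)=+1.444e+00  f'(a)=-1.247e+00  a ← 37.028468 − (+1.444e+00/-1.247e+00) = 38.186456
iter 2: u=1.141792  f(a)=+7.050e-02  f'(a)=-1.128e+00  a ← 38.186456 − (+7.050e-02/-1.128e+00) = 38.248966
iter 3: u=1.139926  f(a)=+1.872e-04  f'(a)=-1.122e+00  a ← 38.248966 − (+1.872e-04/-1.122e+00) = 38.249132
iter 4: u=1.139921  f(a)=+1.327e-09  f'(a)=-1.122e+00  a ← 38.249132 − (+1.327e-09/-1.122e+00) = 38.249132
iter 5: u=1.139921  f(a)=-2.842e-14  f'(a)=-1.122e+00  a ← 38.249132 − (-2.842e-14/-1.122e+00) = 38.249132
converged: |Δa| < 1e-12 after 5 iterations
sag = a·(cosh(S/(2a)) − 1) = 38.249132·(cosh(1.139921) − 1) = 27.661131
T_max/T_min = cosh(S/(2a)) = 1.723183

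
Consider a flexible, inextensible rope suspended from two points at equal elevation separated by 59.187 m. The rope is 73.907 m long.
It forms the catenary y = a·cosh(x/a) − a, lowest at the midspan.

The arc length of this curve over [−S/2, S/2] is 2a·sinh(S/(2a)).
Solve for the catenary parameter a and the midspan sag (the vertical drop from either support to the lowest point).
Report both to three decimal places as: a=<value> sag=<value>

seed: a₀ = √(S³/(24(L−S))) = √(59.187³/(24·14.720)) = 24.225903
iter 1: u=1.221564  f(a)=+1.138e+00  f'(a)=-1.407e+00  a ← 24.225903 − (+1.138e+00/-1.407e+00) = 25.035083
iter 2: u=1.182081  f(a)=+5.951e-02  f'(a)=-1.263e+00  a ← 25.035083 − (+5.951e-02/-1.263e+00) = 25.082204
iter 3: u=1.179860  f(a)=+1.826e-04  f'(a)=-1.255e+00  a ← 25.082204 − (+1.826e-04/-1.255e+00) = 25.082349
iter 4: u=1.179854  f(a)=+1.730e-09  f'(a)=-1.255e+00  a ← 25.082349 − (+1.730e-09/-1.255e+00) = 25.082349
iter 5: u=1.179854  f(a)=+0.000e+00  f'(a)=-1.255e+00  a ← 25.082349 − (+0.000e+00/-1.255e+00) = 25.082349
converged: |Δa| < 1e-12 after 5 iterations
sag = a·(cosh(S/(2a)) − 1) = 25.082349·(cosh(1.179854) − 1) = 19.579552
T_max/T_min = cosh(S/(2a)) = 1.780611

a=25.082 sag=19.580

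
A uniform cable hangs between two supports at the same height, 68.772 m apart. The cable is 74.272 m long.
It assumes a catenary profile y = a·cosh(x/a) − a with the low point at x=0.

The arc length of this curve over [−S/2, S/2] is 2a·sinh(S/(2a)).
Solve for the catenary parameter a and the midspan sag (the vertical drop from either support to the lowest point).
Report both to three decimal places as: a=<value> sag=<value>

seed: a₀ = √(S³/(24(L−S))) = √(68.772³/(24·5.500)) = 49.639856
iter 1: u=0.692709  f(a)=+1.335e-01  f'(a)=-2.324e-01  a ← 49.639856 − (+1.335e-01/-2.324e-01) = 50.214159
iter 2: u=0.684787  f(a)=+2.352e-03  f'(a)=-2.243e-01  a ← 50.214159 − (+2.352e-03/-2.243e-01) = 50.224644
iter 3: u=0.684644  f(a)=+7.591e-07  f'(a)=-2.241e-01  a ← 50.224644 − (+7.591e-07/-2.241e-01) = 50.224648
iter 4: u=0.684644  f(a)=+7.105e-14  f'(a)=-2.241e-01  a ← 50.224648 − (+7.105e-14/-2.241e-01) = 50.224648
converged: |Δa| < 1e-12 after 4 iterations
sag = a·(cosh(S/(2a)) − 1) = 50.224648·(cosh(0.684644) − 1) = 12.238123
T_max/T_min = cosh(S/(2a)) = 1.243668

a=50.225 sag=12.238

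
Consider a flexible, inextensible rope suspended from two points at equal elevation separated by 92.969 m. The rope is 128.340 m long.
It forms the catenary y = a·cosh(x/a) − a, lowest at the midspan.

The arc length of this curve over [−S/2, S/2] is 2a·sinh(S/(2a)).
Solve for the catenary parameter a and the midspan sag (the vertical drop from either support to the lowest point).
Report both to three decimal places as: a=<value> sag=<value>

seed: a₀ = √(S³/(24(L−S))) = √(92.969³/(24·35.371)) = 30.766490
iter 1: u=1.510881  f(a)=+4.264e+00  f'(a)=-2.869e+00  a ← 30.766490 − (+4.264e+00/-2.869e+00) = 32.252698
iter 2: u=1.441259  f(a)=+3.284e-01  f'(a)=-2.442e+00  a ← 32.252698 − (+3.284e-01/-2.442e+00) = 32.387160
iter 3: u=1.435276  f(a)=+2.308e-03  f'(a)=-2.408e+00  a ← 32.387160 − (+2.308e-03/-2.408e+00) = 32.388118
iter 4: u=1.435233  f(a)=+1.157e-07  f'(a)=-2.408e+00  a ← 32.388118 − (+1.157e-07/-2.408e+00) = 32.388118
iter 5: u=1.435233  f(a)=+2.842e-14  f'(a)=-2.408e+00  a ← 32.388118 − (+2.842e-14/-2.408e+00) = 32.388118
converged: |Δa| < 1e-12 after 5 iterations
sag = a·(cosh(S/(2a)) − 1) = 32.388118·(cosh(1.435233) − 1) = 39.492193
T_max/T_min = cosh(S/(2a)) = 2.219342

a=32.388 sag=39.492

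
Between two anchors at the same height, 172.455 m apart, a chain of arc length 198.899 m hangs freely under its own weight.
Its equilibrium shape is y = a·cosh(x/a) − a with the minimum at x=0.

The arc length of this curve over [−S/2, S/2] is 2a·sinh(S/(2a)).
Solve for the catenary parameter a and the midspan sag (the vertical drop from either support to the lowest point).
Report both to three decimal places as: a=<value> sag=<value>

a=91.895 sag=43.511

seed: a₀ = √(S³/(24(L−S))) = √(172.455³/(24·26.444)) = 89.896853
iter 1: u=0.959183  f(a)=+1.243e+00  f'(a)=-6.443e-01  a ← 89.896853 − (+1.243e+00/-6.443e-01) = 91.826922
iter 2: u=0.939022  f(a)=+4.117e-02  f'(a)=-6.022e-01  a ← 91.826922 − (+4.117e-02/-6.022e-01) = 91.895290
iter 3: u=0.938323  f(a)=+4.857e-05  f'(a)=-6.008e-01  a ← 91.895290 − (+4.857e-05/-6.008e-01) = 91.895371
iter 4: u=0.938323  f(a)=+6.776e-11  f'(a)=-6.008e-01  a ← 91.895371 − (+6.776e-11/-6.008e-01) = 91.895371
iter 5: u=0.938323  f(a)=-2.842e-14  f'(a)=-6.008e-01  a ← 91.895371 − (-2.842e-14/-6.008e-01) = 91.895371
converged: |Δa| < 1e-12 after 5 iterations
sag = a·(cosh(S/(2a)) − 1) = 91.895371·(cosh(0.938323) − 1) = 43.511284
T_max/T_min = cosh(S/(2a)) = 1.473487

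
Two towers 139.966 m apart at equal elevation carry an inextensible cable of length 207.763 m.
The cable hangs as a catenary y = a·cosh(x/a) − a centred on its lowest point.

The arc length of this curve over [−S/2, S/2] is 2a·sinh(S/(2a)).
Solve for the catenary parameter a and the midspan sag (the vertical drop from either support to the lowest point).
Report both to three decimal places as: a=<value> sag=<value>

a=43.753 sag=68.966

seed: a₀ = √(S³/(24(L−S))) = √(139.966³/(24·67.797)) = 41.050927
iter 1: u=1.704785  f(a)=+1.056e+01  f'(a)=-4.368e+00  a ← 41.050927 − (+1.056e+01/-4.368e+00) = 43.468817
iter 2: u=1.609959  f(a)=+1.005e+00  f'(a)=-3.573e+00  a ← 43.468817 − (+1.005e+00/-3.573e+00) = 43.750104
iter 3: u=1.599608  f(a)=+1.121e-02  f'(a)=-3.494e+00  a ← 43.750104 − (+1.121e-02/-3.494e+00) = 43.753314
iter 4: u=1.599490  f(a)=+1.431e-06  f'(a)=-3.493e+00  a ← 43.753314 − (+1.431e-06/-3.493e+00) = 43.753314
iter 5: u=1.599490  f(a)=+5.684e-14  f'(a)=-3.493e+00  a ← 43.753314 − (+5.684e-14/-3.493e+00) = 43.753314
converged: |Δa| < 1e-12 after 5 iterations
sag = a·(cosh(S/(2a)) − 1) = 43.753314·(cosh(1.599490) − 1) = 68.966332
T_max/T_min = cosh(S/(2a)) = 2.576254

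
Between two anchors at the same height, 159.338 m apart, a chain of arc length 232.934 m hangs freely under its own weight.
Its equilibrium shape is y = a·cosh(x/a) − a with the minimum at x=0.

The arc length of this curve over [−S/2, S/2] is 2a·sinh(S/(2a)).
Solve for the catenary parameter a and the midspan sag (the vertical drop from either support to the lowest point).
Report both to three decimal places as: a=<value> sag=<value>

seed: a₀ = √(S³/(24(L−S))) = √(159.338³/(24·73.596)) = 47.857093
iter 1: u=1.664727  f(a)=+1.090e+01  f'(a)=-4.017e+00  a ← 47.857093 − (+1.090e+01/-4.017e+00) = 50.570002
iter 2: u=1.575420  f(a)=+9.953e-01  f'(a)=-3.314e+00  a ← 50.570002 − (+9.953e-01/-3.314e+00) = 50.870353
iter 3: u=1.566118  f(a)=+1.015e-02  f'(a)=-3.247e+00  a ← 50.870353 − (+1.015e-02/-3.247e+00) = 50.873478
iter 4: u=1.566022  f(a)=+1.078e-06  f'(a)=-3.246e+00  a ← 50.873478 − (+1.078e-06/-3.246e+00) = 50.873478
iter 5: u=1.566022  f(a)=+5.684e-14  f'(a)=-3.246e+00  a ← 50.873478 − (+5.684e-14/-3.246e+00) = 50.873478
converged: |Δa| < 1e-12 after 5 iterations
sag = a·(cosh(S/(2a)) − 1) = 50.873478·(cosh(1.566022) − 1) = 76.219688
T_max/T_min = cosh(S/(2a)) = 2.498220

a=50.873 sag=76.220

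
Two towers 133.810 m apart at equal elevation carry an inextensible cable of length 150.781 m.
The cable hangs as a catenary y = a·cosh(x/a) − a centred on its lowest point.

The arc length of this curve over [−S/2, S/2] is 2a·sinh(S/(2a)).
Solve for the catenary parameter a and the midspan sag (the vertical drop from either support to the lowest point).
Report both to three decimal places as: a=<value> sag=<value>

a=78.114 sag=30.447

seed: a₀ = √(S³/(24(L−S))) = √(133.810³/(24·16.971)) = 76.696142
iter 1: u=0.872339  f(a)=+6.575e-01  f'(a)=-4.772e-01  a ← 76.696142 − (+6.575e-01/-4.772e-01) = 78.074198
iter 2: u=0.856941  f(a)=+1.814e-02  f'(a)=-4.512e-01  a ← 78.074198 − (+1.814e-02/-4.512e-01) = 78.114407
iter 3: u=0.856500  f(a)=+1.468e-05  f'(a)=-4.504e-01  a ← 78.114407 − (+1.468e-05/-4.504e-01) = 78.114440
iter 4: u=0.856500  f(a)=+9.635e-12  f'(a)=-4.504e-01  a ← 78.114440 − (+9.635e-12/-4.504e-01) = 78.114440
converged: |Δa| < 1e-12 after 4 iterations
sag = a·(cosh(S/(2a)) − 1) = 78.114440·(cosh(0.856500) − 1) = 30.447032
T_max/T_min = cosh(S/(2a)) = 1.389775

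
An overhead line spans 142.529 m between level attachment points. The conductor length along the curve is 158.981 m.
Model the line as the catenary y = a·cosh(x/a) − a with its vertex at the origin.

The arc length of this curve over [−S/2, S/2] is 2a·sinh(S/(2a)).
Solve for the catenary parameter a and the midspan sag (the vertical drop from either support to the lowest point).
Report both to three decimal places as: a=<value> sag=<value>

seed: a₀ = √(S³/(24(L−S))) = √(142.529³/(24·16.452)) = 85.632749
iter 1: u=0.832211  f(a)=+5.792e-01  f'(a)=-4.115e-01  a ← 85.632749 − (+5.792e-01/-4.115e-01) = 87.040194
iter 2: u=0.818754  f(a)=+1.459e-02  f'(a)=-3.910e-01  a ← 87.040194 − (+1.459e-02/-3.910e-01) = 87.077501
iter 3: u=0.818403  f(a)=+9.785e-06  f'(a)=-3.905e-01  a ← 87.077501 − (+9.785e-06/-3.905e-01) = 87.077526
iter 4: u=0.818403  f(a)=+4.405e-12  f'(a)=-3.905e-01  a ← 87.077526 − (+4.405e-12/-3.905e-01) = 87.077526
converged: |Δa| < 1e-12 after 4 iterations
sag = a·(cosh(S/(2a)) − 1) = 87.077526·(cosh(0.818403) − 1) = 30.825973
T_max/T_min = cosh(S/(2a)) = 1.354006

a=87.078 sag=30.826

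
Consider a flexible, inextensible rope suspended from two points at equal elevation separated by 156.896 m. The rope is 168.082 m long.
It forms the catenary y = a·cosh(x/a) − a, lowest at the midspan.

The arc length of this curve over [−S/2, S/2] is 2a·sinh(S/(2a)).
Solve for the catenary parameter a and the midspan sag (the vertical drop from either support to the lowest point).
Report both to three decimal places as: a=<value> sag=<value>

seed: a₀ = √(S³/(24(L−S))) = √(156.896³/(24·11.186)) = 119.942965
iter 1: u=0.654044  f(a)=+2.417e-01  f'(a)=-1.946e-01  a ← 119.942965 − (+2.417e-01/-1.946e-01) = 121.184875
iter 2: u=0.647342  f(a)=+3.805e-03  f'(a)=-1.885e-01  a ← 121.184875 − (+3.805e-03/-1.885e-01) = 121.205058
iter 3: u=0.647234  f(a)=+9.767e-07  f'(a)=-1.884e-01  a ← 121.205058 − (+9.767e-07/-1.884e-01) = 121.205063
iter 4: u=0.647234  f(a)=+5.684e-14  f'(a)=-1.884e-01  a ← 121.205063 − (+5.684e-14/-1.884e-01) = 121.205063
converged: |Δa| < 1e-12 after 4 iterations
sag = a·(cosh(S/(2a)) − 1) = 121.205063·(cosh(0.647234) − 1) = 26.285808
T_max/T_min = cosh(S/(2a)) = 1.216871

a=121.205 sag=26.286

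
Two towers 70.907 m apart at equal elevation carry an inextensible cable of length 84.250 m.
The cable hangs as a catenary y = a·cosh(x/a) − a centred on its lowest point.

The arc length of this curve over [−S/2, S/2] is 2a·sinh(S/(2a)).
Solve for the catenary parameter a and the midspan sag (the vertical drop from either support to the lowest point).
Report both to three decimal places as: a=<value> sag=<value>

seed: a₀ = √(S³/(24(L−S))) = √(70.907³/(24·13.343)) = 33.365782
iter 1: u=1.062571  f(a)=+7.738e-01  f'(a)=-8.938e-01  a ← 33.365782 − (+7.738e-01/-8.938e-01) = 34.231524
iter 2: u=1.035697  f(a)=+3.114e-02  f'(a)=-8.232e-01  a ← 34.231524 − (+3.114e-02/-8.232e-01) = 34.269354
iter 3: u=1.034554  f(a)=+5.512e-05  f'(a)=-8.203e-01  a ← 34.269354 − (+5.512e-05/-8.203e-01) = 34.269421
iter 4: u=1.034552  f(a)=+1.733e-10  f'(a)=-8.203e-01  a ← 34.269421 − (+1.733e-10/-8.203e-01) = 34.269421
iter 5: u=1.034552  f(a)=+0.000e+00  f'(a)=-8.203e-01  a ← 34.269421 − (+0.000e+00/-8.203e-01) = 34.269421
converged: |Δa| < 1e-12 after 5 iterations
sag = a·(cosh(S/(2a)) − 1) = 34.269421·(cosh(1.034552) − 1) = 20.034436
T_max/T_min = cosh(S/(2a)) = 1.584616

a=34.269 sag=20.034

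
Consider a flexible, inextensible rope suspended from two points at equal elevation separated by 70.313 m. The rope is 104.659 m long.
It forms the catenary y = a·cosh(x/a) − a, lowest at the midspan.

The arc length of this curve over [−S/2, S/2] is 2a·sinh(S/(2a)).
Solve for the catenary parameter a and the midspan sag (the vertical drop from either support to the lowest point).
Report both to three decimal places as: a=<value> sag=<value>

seed: a₀ = √(S³/(24(L−S))) = √(70.313³/(24·34.346)) = 20.535711
iter 1: u=1.711969  f(a)=+5.399e+00  f'(a)=-4.434e+00  a ← 20.535711 − (+5.399e+00/-4.434e+00) = 21.753425
iter 2: u=1.616136  f(a)=+5.175e-01  f'(a)=-3.621e+00  a ← 21.753425 − (+5.175e-01/-3.621e+00) = 21.896336
iter 3: u=1.605588  f(a)=+5.867e-03  f'(a)=-3.539e+00  a ← 21.896336 − (+5.867e-03/-3.539e+00) = 21.897993
iter 4: u=1.605467  f(a)=+7.731e-07  f'(a)=-3.539e+00  a ← 21.897993 − (+7.731e-07/-3.539e+00) = 21.897993
iter 5: u=1.605467  f(a)=+1.421e-14  f'(a)=-3.539e+00  a ← 21.897993 − (+1.421e-14/-3.539e+00) = 21.897993
converged: |Δa| < 1e-12 after 5 iterations
sag = a·(cosh(S/(2a)) − 1) = 21.897993·(cosh(1.605467) − 1) = 34.828532
T_max/T_min = cosh(S/(2a)) = 2.590490

a=21.898 sag=34.829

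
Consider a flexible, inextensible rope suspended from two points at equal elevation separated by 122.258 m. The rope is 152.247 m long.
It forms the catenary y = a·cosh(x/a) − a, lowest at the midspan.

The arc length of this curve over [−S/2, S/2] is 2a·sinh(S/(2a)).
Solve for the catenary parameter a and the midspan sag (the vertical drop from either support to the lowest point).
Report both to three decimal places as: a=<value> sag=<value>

a=52.146 sag=40.125

seed: a₀ = √(S³/(24(L−S))) = √(122.258³/(24·29.989)) = 50.388255
iter 1: u=1.213160  f(a)=+2.286e+00  f'(a)=-1.375e+00  a ← 50.388255 − (+2.286e+00/-1.375e+00) = 52.050666
iter 2: u=1.174413  f(a)=+1.180e-01  f'(a)=-1.236e+00  a ← 52.050666 − (+1.180e-01/-1.236e+00) = 52.146102
iter 3: u=1.172264  f(a)=+3.523e-04  f'(a)=-1.229e+00  a ← 52.146102 − (+3.523e-04/-1.229e+00) = 52.146389
iter 4: u=1.172258  f(a)=+3.161e-09  f'(a)=-1.229e+00  a ← 52.146389 − (+3.161e-09/-1.229e+00) = 52.146389
iter 5: u=1.172258  f(a)=+0.000e+00  f'(a)=-1.229e+00  a ← 52.146389 − (+0.000e+00/-1.229e+00) = 52.146389
converged: |Δa| < 1e-12 after 5 iterations
sag = a·(cosh(S/(2a)) − 1) = 52.146389·(cosh(1.172258) − 1) = 40.125130
T_max/T_min = cosh(S/(2a)) = 1.769471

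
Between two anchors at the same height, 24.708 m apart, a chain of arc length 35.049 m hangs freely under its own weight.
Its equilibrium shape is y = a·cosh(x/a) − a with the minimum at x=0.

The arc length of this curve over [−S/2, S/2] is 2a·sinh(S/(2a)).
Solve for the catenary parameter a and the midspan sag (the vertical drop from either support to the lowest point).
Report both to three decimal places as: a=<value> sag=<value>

a=8.245 sag=11.122

seed: a₀ = √(S³/(24(L−S))) = √(24.708³/(24·10.341)) = 7.795958
iter 1: u=1.584667  f(a)=+1.379e+00  f'(a)=-3.382e+00  a ← 7.795958 − (+1.379e+00/-3.382e+00) = 8.203681
iter 2: u=1.505909  f(a)=+1.156e-01  f'(a)=-2.837e+00  a ← 8.203681 − (+1.156e-01/-2.837e+00) = 8.244417
iter 3: u=1.498469  f(a)=+9.756e-04  f'(a)=-2.789e+00  a ← 8.244417 − (+9.756e-04/-2.789e+00) = 8.244767
iter 4: u=1.498405  f(a)=+7.084e-08  f'(a)=-2.788e+00  a ← 8.244767 − (+7.084e-08/-2.788e+00) = 8.244767
iter 5: u=1.498405  f(a)=+0.000e+00  f'(a)=-2.788e+00  a ← 8.244767 − (+0.000e+00/-2.788e+00) = 8.244767
converged: |Δa| < 1e-12 after 5 iterations
sag = a·(cosh(S/(2a)) − 1) = 8.244767·(cosh(1.498405) − 1) = 11.122326
T_max/T_min = cosh(S/(2a)) = 2.349016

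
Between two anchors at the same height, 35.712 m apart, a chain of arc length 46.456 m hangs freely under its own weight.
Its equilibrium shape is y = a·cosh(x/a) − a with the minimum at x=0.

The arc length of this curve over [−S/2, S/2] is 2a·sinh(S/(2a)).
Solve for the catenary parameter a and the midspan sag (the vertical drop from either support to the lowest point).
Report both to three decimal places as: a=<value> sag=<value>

seed: a₀ = √(S³/(24(L−S))) = √(35.712³/(24·10.744)) = 13.290234
iter 1: u=1.343543  f(a)=+1.012e+00  f'(a)=-1.928e+00  a ← 13.290234 − (+1.012e+00/-1.928e+00) = 13.815323
iter 2: u=1.292478  f(a)=+6.309e-02  f'(a)=-1.695e+00  a ← 13.815323 − (+6.309e-02/-1.695e+00) = 13.852554
iter 3: u=1.289004  f(a)=+2.811e-04  f'(a)=-1.680e+00  a ← 13.852554 − (+2.811e-04/-1.680e+00) = 13.852721
iter 4: u=1.288989  f(a)=+5.632e-09  f'(a)=-1.680e+00  a ← 13.852721 − (+5.632e-09/-1.680e+00) = 13.852721
iter 5: u=1.288989  f(a)=+0.000e+00  f'(a)=-1.680e+00  a ← 13.852721 − (+0.000e+00/-1.680e+00) = 13.852721
converged: |Δa| < 1e-12 after 5 iterations
sag = a·(cosh(S/(2a)) − 1) = 13.852721·(cosh(1.288989) − 1) = 13.192387
T_max/T_min = cosh(S/(2a)) = 1.952332

a=13.853 sag=13.192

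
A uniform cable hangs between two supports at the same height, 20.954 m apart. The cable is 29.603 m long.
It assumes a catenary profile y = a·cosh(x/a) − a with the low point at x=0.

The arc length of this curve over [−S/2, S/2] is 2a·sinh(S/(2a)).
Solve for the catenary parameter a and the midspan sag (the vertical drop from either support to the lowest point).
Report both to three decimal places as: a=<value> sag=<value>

seed: a₀ = √(S³/(24(L−S))) = √(20.954³/(24·8.649)) = 6.657510
iter 1: u=1.573711  f(a)=+1.136e+00  f'(a)=-3.301e+00  a ← 6.657510 − (+1.136e+00/-3.301e+00) = 7.001723
iter 2: u=1.496346  f(a)=+9.408e-02  f'(a)=-2.775e+00  a ← 7.001723 − (+9.408e-02/-2.775e+00) = 7.035620
iter 3: u=1.489137  f(a)=+7.734e-04  f'(a)=-2.730e+00  a ← 7.035620 − (+7.734e-04/-2.730e+00) = 7.035903
iter 4: u=1.489077  f(a)=+5.322e-08  f'(a)=-2.730e+00  a ← 7.035903 − (+5.322e-08/-2.730e+00) = 7.035903
iter 5: u=1.489077  f(a)=+3.553e-15  f'(a)=-2.730e+00  a ← 7.035903 − (+3.553e-15/-2.730e+00) = 7.035903
converged: |Δa| < 1e-12 after 5 iterations
sag = a·(cosh(S/(2a)) − 1) = 7.035903·(cosh(1.489077) − 1) = 9.352762
T_max/T_min = cosh(S/(2a)) = 2.329291

a=7.036 sag=9.353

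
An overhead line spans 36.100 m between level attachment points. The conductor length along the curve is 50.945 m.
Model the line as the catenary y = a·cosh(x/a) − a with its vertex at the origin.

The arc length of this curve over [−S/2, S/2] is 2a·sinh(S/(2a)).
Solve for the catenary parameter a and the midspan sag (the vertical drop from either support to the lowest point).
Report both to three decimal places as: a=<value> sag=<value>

seed: a₀ = √(S³/(24(L−S))) = √(36.100³/(24·14.845)) = 11.491192
iter 1: u=1.570768  f(a)=+1.943e+00  f'(a)=-3.280e+00  a ← 11.491192 − (+1.943e+00/-3.280e+00) = 12.083481
iter 2: u=1.493775  f(a)=+1.603e-01  f'(a)=-2.759e+00  a ← 12.083481 − (+1.603e-01/-2.759e+00) = 12.141582
iter 3: u=1.486627  f(a)=+1.308e-03  f'(a)=-2.714e+00  a ← 12.141582 − (+1.308e-03/-2.714e+00) = 12.142064
iter 4: u=1.486568  f(a)=+8.874e-08  f'(a)=-2.714e+00  a ← 12.142064 − (+8.874e-08/-2.714e+00) = 12.142064
iter 5: u=1.486568  f(a)=+1.421e-14  f'(a)=-2.714e+00  a ← 12.142064 − (+1.421e-14/-2.714e+00) = 12.142064
converged: |Δa| < 1e-12 after 5 iterations
sag = a·(cosh(S/(2a)) − 1) = 12.142064·(cosh(1.486568) − 1) = 16.076334
T_max/T_min = cosh(S/(2a)) = 2.324020

a=12.142 sag=16.076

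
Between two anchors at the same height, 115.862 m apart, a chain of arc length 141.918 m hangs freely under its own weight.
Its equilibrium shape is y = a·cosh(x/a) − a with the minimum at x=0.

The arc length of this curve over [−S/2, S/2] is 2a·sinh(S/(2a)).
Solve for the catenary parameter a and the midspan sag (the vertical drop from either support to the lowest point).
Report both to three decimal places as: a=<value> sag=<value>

a=51.473 sag=36.189

seed: a₀ = √(S³/(24(L−S))) = √(115.862³/(24·26.056)) = 49.871455
iter 1: u=1.161606  f(a)=+1.815e+00  f'(a)=-1.193e+00  a ← 49.871455 − (+1.815e+00/-1.193e+00) = 51.393352
iter 2: u=1.127208  f(a)=+8.642e-02  f'(a)=-1.082e+00  a ← 51.393352 − (+8.642e-02/-1.082e+00) = 51.473236
iter 3: u=1.125459  f(a)=+2.175e-04  f'(a)=-1.076e+00  a ← 51.473236 − (+2.175e-04/-1.076e+00) = 51.473438
iter 4: u=1.125454  f(a)=+1.385e-09  f'(a)=-1.076e+00  a ← 51.473438 − (+1.385e-09/-1.076e+00) = 51.473438
iter 5: u=1.125454  f(a)=+0.000e+00  f'(a)=-1.076e+00  a ← 51.473438 − (+0.000e+00/-1.076e+00) = 51.473438
converged: |Δa| < 1e-12 after 5 iterations
sag = a·(cosh(S/(2a)) − 1) = 51.473438·(cosh(1.125454) − 1) = 36.188951
T_max/T_min = cosh(S/(2a)) = 1.703061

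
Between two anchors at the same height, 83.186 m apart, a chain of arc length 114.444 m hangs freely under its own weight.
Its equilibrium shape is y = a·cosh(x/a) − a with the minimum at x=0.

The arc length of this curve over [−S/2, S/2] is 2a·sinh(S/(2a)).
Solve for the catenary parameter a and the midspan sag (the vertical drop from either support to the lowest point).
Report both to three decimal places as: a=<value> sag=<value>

a=29.144 sag=35.072

seed: a₀ = √(S³/(24(L−S))) = √(83.186³/(24·31.258)) = 27.700598
iter 1: u=1.501520  f(a)=+3.719e+00  f'(a)=-2.808e+00  a ← 27.700598 − (+3.719e+00/-2.808e+00) = 29.024791
iter 2: u=1.433016  f(a)=+2.833e-01  f'(a)=-2.395e+00  a ← 29.024791 − (+2.833e-01/-2.395e+00) = 29.143056
iter 3: u=1.427201  f(a)=+1.944e-03  f'(a)=-2.363e+00  a ← 29.143056 − (+1.944e-03/-2.363e+00) = 29.143878
iter 4: u=1.427161  f(a)=+9.287e-08  f'(a)=-2.362e+00  a ← 29.143878 − (+9.287e-08/-2.362e+00) = 29.143879
iter 5: u=1.427161  f(a)=+0.000e+00  f'(a)=-2.362e+00  a ← 29.143879 − (+0.000e+00/-2.362e+00) = 29.143879
converged: |Δa| < 1e-12 after 5 iterations
sag = a·(cosh(S/(2a)) − 1) = 29.143879·(cosh(1.427161) − 1) = 35.072342
T_max/T_min = cosh(S/(2a)) = 2.203421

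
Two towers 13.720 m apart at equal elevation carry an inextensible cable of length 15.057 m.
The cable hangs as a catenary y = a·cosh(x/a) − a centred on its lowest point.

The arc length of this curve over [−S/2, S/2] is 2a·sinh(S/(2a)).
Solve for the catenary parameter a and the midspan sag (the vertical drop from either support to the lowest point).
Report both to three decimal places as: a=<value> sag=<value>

seed: a₀ = √(S³/(24(L−S))) = √(13.720³/(24·1.337)) = 8.971392
iter 1: u=0.764653  f(a)=+3.964e-02  f'(a)=-3.159e-01  a ← 8.971392 − (+3.964e-02/-3.159e-01) = 9.096879
iter 2: u=0.754105  f(a)=+8.469e-04  f'(a)=-3.025e-01  a ← 9.096879 − (+8.469e-04/-3.025e-01) = 9.099679
iter 3: u=0.753873  f(a)=+4.054e-07  f'(a)=-3.022e-01  a ← 9.099679 − (+4.054e-07/-3.022e-01) = 9.099680
iter 4: u=0.753873  f(a)=+9.415e-14  f'(a)=-3.022e-01  a ← 9.099680 − (+9.415e-14/-3.022e-01) = 9.099680
converged: |Δa| < 1e-12 after 4 iterations
sag = a·(cosh(S/(2a)) − 1) = 9.099680·(cosh(0.753873) − 1) = 2.710590
T_max/T_min = cosh(S/(2a)) = 1.297878

a=9.100 sag=2.711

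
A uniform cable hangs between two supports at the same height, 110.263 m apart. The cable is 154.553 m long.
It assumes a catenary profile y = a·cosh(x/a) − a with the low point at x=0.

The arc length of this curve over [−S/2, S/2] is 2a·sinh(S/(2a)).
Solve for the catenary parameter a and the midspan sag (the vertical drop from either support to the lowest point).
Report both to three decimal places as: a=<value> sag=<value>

seed: a₀ = √(S³/(24(L−S))) = √(110.263³/(24·44.290)) = 35.512909
iter 1: u=1.552435  f(a)=+5.654e+00  f'(a)=-3.150e+00  a ← 35.512909 − (+5.654e+00/-3.150e+00) = 37.308016
iter 2: u=1.477739  f(a)=+4.570e-01  f'(a)=-2.659e+00  a ← 37.308016 − (+4.570e-01/-2.659e+00) = 37.479856
iter 3: u=1.470963  f(a)=+3.565e-03  f'(a)=-2.618e+00  a ← 37.479856 − (+3.565e-03/-2.618e+00) = 37.481218
iter 4: u=1.470910  f(a)=+2.208e-07  f'(a)=-2.618e+00  a ← 37.481218 − (+2.208e-07/-2.618e+00) = 37.481218
iter 5: u=1.470910  f(a)=+0.000e+00  f'(a)=-2.618e+00  a ← 37.481218 − (+0.000e+00/-2.618e+00) = 37.481218
converged: |Δa| < 1e-12 after 5 iterations
sag = a·(cosh(S/(2a)) − 1) = 37.481218·(cosh(1.470910) − 1) = 48.405330
T_max/T_min = cosh(S/(2a)) = 2.291456

a=37.481 sag=48.405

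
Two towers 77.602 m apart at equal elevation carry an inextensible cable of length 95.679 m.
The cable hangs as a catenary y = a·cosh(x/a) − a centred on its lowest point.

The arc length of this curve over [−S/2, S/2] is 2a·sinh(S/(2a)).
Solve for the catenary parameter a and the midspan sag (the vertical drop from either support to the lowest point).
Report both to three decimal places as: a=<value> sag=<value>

a=33.910 sag=24.729

seed: a₀ = √(S³/(24(L−S))) = √(77.602³/(24·18.077)) = 32.820151
iter 1: u=1.182231  f(a)=+1.306e+00  f'(a)=-1.263e+00  a ← 32.820151 − (+1.306e+00/-1.263e+00) = 33.853962
iter 2: u=1.146129  f(a)=+6.425e-02  f'(a)=-1.142e+00  a ← 33.853962 − (+6.425e-02/-1.142e+00) = 33.910232
iter 3: u=1.144227  f(a)=+1.733e-04  f'(a)=-1.136e+00  a ← 33.910232 − (+1.733e-04/-1.136e+00) = 33.910385
iter 4: u=1.144222  f(a)=+1.268e-09  f'(a)=-1.136e+00  a ← 33.910385 − (+1.268e-09/-1.136e+00) = 33.910385
iter 5: u=1.144222  f(a)=+2.842e-14  f'(a)=-1.136e+00  a ← 33.910385 − (+2.842e-14/-1.136e+00) = 33.910385
converged: |Δa| < 1e-12 after 5 iterations
sag = a·(cosh(S/(2a)) − 1) = 33.910385·(cosh(1.144222) − 1) = 24.728612
T_max/T_min = cosh(S/(2a)) = 1.729234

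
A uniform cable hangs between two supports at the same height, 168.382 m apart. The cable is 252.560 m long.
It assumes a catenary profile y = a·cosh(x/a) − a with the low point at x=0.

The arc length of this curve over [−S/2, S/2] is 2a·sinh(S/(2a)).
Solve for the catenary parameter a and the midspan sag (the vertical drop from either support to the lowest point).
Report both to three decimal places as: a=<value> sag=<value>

seed: a₀ = √(S³/(24(L−S))) = √(168.382³/(24·84.178)) = 48.611450
iter 1: u=1.731917  f(a)=+1.356e+01  f'(a)=-4.620e+00  a ← 48.611450 − (+1.356e+01/-4.620e+00) = 51.547713
iter 2: u=1.633264  f(a)=+1.326e+00  f'(a)=-3.757e+00  a ← 51.547713 − (+1.326e+00/-3.757e+00) = 51.900734
iter 3: u=1.622154  f(a)=+1.571e-02  f'(a)=-3.668e+00  a ← 51.900734 − (+1.571e-02/-3.668e+00) = 51.905017
iter 4: u=1.622020  f(a)=+2.263e-06  f'(a)=-3.667e+00  a ← 51.905017 − (+2.263e-06/-3.667e+00) = 51.905018
iter 5: u=1.622020  f(a)=+1.137e-13  f'(a)=-3.667e+00  a ← 51.905018 − (+1.137e-13/-3.667e+00) = 51.905018
converged: |Δa| < 1e-12 after 5 iterations
sag = a·(cosh(S/(2a)) − 1) = 51.905018·(cosh(1.622020) − 1) = 84.626185
T_max/T_min = cosh(S/(2a)) = 2.630405

a=51.905 sag=84.626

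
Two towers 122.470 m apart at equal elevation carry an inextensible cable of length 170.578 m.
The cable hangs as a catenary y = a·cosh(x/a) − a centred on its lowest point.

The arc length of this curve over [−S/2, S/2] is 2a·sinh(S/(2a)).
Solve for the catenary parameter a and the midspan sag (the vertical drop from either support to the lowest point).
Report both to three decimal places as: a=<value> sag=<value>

a=42.052 sag=53.040

seed: a₀ = √(S³/(24(L−S))) = √(122.470³/(24·48.108)) = 39.886902
iter 1: u=1.535216  f(a)=+5.998e+00  f'(a)=-3.031e+00  a ← 39.886902 − (+5.998e+00/-3.031e+00) = 41.865958
iter 2: u=1.462644  f(a)=+4.753e-01  f'(a)=-2.568e+00  a ← 41.865958 − (+4.753e-01/-2.568e+00) = 42.051061
iter 3: u=1.456206  f(a)=+3.552e-03  f'(a)=-2.530e+00  a ← 42.051061 − (+3.552e-03/-2.530e+00) = 42.052465
iter 4: u=1.456157  f(a)=+2.017e-07  f'(a)=-2.529e+00  a ← 42.052465 − (+2.017e-07/-2.529e+00) = 42.052465
iter 5: u=1.456157  f(a)=+0.000e+00  f'(a)=-2.529e+00  a ← 42.052465 − (+0.000e+00/-2.529e+00) = 42.052465
converged: |Δa| < 1e-12 after 5 iterations
sag = a·(cosh(S/(2a)) − 1) = 42.052465·(cosh(1.456157) − 1) = 53.040244
T_max/T_min = cosh(S/(2a)) = 2.261287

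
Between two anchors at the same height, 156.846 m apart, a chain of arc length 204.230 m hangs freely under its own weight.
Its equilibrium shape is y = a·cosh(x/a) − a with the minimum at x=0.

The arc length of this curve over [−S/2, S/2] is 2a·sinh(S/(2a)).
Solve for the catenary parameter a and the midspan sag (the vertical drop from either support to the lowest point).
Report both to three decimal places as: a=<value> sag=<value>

seed: a₀ = √(S³/(24(L−S))) = √(156.846³/(24·47.384)) = 58.249029
iter 1: u=1.346340  f(a)=+4.485e+00  f'(a)=-1.942e+00  a ← 58.249029 − (+4.485e+00/-1.942e+00) = 60.558763
iter 2: u=1.294990  f(a)=+2.805e-01  f'(a)=-1.706e+00  a ← 60.558763 − (+2.805e-01/-1.706e+00) = 60.723243
iter 3: u=1.291482  f(a)=+1.260e-03  f'(a)=-1.690e+00  a ← 60.723243 − (+1.260e-03/-1.690e+00) = 60.723988
iter 4: u=1.291467  f(a)=+2.566e-08  f'(a)=-1.690e+00  a ← 60.723988 − (+2.566e-08/-1.690e+00) = 60.723988
iter 5: u=1.291467  f(a)=-2.842e-14  f'(a)=-1.690e+00  a ← 60.723988 − (-2.842e-14/-1.690e+00) = 60.723988
converged: |Δa| < 1e-12 after 5 iterations
sag = a·(cosh(S/(2a)) − 1) = 60.723988·(cosh(1.291467) − 1) = 58.082055
T_max/T_min = cosh(S/(2a)) = 1.956493

a=60.724 sag=58.082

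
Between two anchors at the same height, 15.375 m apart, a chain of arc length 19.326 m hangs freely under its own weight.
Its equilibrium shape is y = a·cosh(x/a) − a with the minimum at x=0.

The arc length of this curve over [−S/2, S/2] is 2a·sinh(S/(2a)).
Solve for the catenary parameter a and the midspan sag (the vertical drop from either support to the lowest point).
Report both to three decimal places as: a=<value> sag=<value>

a=6.417 sag=5.183

seed: a₀ = √(S³/(24(L−S))) = √(15.375³/(24·3.951)) = 6.191039
iter 1: u=1.241714  f(a)=+3.160e-01  f'(a)=-1.484e+00  a ← 6.191039 − (+3.160e-01/-1.484e+00) = 6.403945
iter 2: u=1.200432  f(a)=+1.703e-02  f'(a)=-1.328e+00  a ← 6.403945 − (+1.703e-02/-1.328e+00) = 6.416769
iter 3: u=1.198033  f(a)=+5.573e-05  f'(a)=-1.320e+00  a ← 6.416769 − (+5.573e-05/-1.320e+00) = 6.416811
iter 4: u=1.198025  f(a)=+6.007e-10  f'(a)=-1.320e+00  a ← 6.416811 − (+6.007e-10/-1.320e+00) = 6.416811
iter 5: u=1.198025  f(a)=-3.553e-15  f'(a)=-1.320e+00  a ← 6.416811 − (-3.553e-15/-1.320e+00) = 6.416811
converged: |Δa| < 1e-12 after 5 iterations
sag = a·(cosh(S/(2a)) − 1) = 6.416811·(cosh(1.198025) − 1) = 5.182716
T_max/T_min = cosh(S/(2a)) = 1.807678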